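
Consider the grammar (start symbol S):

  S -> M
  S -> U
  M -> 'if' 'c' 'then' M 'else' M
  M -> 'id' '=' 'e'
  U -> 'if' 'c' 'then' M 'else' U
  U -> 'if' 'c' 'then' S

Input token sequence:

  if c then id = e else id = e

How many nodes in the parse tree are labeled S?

1

[S [M if c then [M id = e] else [M id = e]]]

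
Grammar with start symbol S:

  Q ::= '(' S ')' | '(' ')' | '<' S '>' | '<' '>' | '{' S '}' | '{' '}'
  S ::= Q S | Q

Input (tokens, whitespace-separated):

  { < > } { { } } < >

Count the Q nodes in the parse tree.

5

[S [Q { [S [Q < >]] }] [S [Q { [S [Q { }]] }] [S [Q < >]]]]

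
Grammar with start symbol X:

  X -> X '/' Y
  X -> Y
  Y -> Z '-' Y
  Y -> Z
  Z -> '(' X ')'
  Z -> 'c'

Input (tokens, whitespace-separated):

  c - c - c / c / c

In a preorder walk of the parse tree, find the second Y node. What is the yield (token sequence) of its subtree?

[X [X [X [Y [Z c] - [Y [Z c] - [Y [Z c]]]]] / [Y [Z c]]] / [Y [Z c]]]

c - c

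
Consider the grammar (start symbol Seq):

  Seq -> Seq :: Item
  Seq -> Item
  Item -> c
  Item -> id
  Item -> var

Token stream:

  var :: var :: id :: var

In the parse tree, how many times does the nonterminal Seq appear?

[Seq [Seq [Seq [Seq [Item var]] :: [Item var]] :: [Item id]] :: [Item var]]

4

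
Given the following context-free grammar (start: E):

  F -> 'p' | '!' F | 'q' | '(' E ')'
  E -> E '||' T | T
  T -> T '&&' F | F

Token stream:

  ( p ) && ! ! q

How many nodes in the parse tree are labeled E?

[E [T [T [F ( [E [T [F p]]] )]] && [F ! [F ! [F q]]]]]

2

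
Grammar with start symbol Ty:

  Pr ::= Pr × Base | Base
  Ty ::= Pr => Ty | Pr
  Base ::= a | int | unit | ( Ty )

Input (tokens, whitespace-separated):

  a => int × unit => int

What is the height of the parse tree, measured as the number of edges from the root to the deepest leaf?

[Ty [Pr [Base a]] => [Ty [Pr [Pr [Base int]] × [Base unit]] => [Ty [Pr [Base int]]]]]

5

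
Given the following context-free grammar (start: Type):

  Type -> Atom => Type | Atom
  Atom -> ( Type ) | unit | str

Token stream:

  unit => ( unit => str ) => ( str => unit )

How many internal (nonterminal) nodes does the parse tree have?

[Type [Atom unit] => [Type [Atom ( [Type [Atom unit] => [Type [Atom str]]] )] => [Type [Atom ( [Type [Atom str] => [Type [Atom unit]]] )]]]]

14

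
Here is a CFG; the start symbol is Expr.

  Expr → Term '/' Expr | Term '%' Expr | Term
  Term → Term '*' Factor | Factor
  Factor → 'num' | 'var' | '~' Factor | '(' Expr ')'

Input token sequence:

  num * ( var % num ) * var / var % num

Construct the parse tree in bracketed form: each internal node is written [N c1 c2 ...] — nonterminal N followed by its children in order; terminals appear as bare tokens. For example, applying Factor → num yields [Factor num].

[Expr [Term [Term [Term [Factor num]] * [Factor ( [Expr [Term [Factor var]] % [Expr [Term [Factor num]]]] )]] * [Factor var]] / [Expr [Term [Factor var]] % [Expr [Term [Factor num]]]]]

Expr
Term / Expr
Term * Factor / Expr
Term * Factor * Factor / Expr
Factor * Factor * Factor / Expr
num * Factor * Factor / Expr
num * ( Expr ) * Factor / Expr
num * ( Term % Expr ) * Factor / Expr
num * ( Factor % Expr ) * Factor / Expr
num * ( var % Expr ) * Factor / Expr
num * ( var % Term ) * Factor / Expr
num * ( var % Factor ) * Factor / Expr
num * ( var % num ) * Factor / Expr
num * ( var % num ) * var / Expr
num * ( var % num ) * var / Term % Expr
num * ( var % num ) * var / Factor % Expr
num * ( var % num ) * var / var % Expr
num * ( var % num ) * var / var % Term
num * ( var % num ) * var / var % Factor
num * ( var % num ) * var / var % num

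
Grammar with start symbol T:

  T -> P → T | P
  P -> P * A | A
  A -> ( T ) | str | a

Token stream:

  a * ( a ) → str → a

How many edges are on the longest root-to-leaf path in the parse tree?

[T [P [P [A a]] * [A ( [T [P [A a]]] )]] → [T [P [A str]] → [T [P [A a]]]]]

6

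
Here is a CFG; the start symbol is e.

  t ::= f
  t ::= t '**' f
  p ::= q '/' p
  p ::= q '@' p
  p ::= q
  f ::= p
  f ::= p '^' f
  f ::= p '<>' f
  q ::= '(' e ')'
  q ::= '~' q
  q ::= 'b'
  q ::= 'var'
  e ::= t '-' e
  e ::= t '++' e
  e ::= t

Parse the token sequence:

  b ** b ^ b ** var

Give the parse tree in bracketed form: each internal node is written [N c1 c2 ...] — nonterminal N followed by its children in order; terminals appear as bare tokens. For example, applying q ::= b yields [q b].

e
t
t ** f
t ** f ** f
f ** f ** f
p ** f ** f
q ** f ** f
b ** f ** f
b ** p ^ f ** f
b ** q ^ f ** f
b ** b ^ f ** f
b ** b ^ p ** f
b ** b ^ q ** f
b ** b ^ b ** f
b ** b ^ b ** p
b ** b ^ b ** q
b ** b ^ b ** var

[e [t [t [t [f [p [q b]]]] ** [f [p [q b]] ^ [f [p [q b]]]]] ** [f [p [q var]]]]]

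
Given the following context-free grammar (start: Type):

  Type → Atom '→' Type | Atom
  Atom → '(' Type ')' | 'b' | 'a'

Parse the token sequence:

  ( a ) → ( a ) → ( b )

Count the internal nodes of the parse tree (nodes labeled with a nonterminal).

[Type [Atom ( [Type [Atom a]] )] → [Type [Atom ( [Type [Atom a]] )] → [Type [Atom ( [Type [Atom b]] )]]]]

12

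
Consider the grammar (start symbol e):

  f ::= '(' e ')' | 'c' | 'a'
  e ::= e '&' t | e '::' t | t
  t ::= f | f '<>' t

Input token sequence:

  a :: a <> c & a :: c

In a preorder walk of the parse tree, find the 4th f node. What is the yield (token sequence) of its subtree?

a

[e [e [e [e [t [f a]]] :: [t [f a] <> [t [f c]]]] & [t [f a]]] :: [t [f c]]]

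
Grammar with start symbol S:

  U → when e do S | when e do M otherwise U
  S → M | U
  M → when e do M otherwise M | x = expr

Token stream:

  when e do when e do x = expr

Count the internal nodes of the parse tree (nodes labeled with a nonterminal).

[S [U when e do [S [U when e do [S [M x = expr]]]]]]

6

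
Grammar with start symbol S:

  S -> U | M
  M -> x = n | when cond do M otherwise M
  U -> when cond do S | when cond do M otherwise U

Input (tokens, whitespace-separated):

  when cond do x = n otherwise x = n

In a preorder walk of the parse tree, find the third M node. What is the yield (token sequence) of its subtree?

x = n

[S [M when cond do [M x = n] otherwise [M x = n]]]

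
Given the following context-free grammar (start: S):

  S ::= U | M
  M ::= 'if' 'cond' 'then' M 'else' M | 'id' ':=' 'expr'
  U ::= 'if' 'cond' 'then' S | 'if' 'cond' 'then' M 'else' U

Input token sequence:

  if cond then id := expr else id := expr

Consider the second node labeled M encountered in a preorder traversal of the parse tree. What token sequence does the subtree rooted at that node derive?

[S [M if cond then [M id := expr] else [M id := expr]]]

id := expr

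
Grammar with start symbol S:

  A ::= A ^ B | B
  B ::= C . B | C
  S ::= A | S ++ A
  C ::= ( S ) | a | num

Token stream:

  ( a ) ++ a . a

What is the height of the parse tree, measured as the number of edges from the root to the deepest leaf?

9

[S [S [A [B [C ( [S [A [B [C a]]]] )]]]] ++ [A [B [C a] . [B [C a]]]]]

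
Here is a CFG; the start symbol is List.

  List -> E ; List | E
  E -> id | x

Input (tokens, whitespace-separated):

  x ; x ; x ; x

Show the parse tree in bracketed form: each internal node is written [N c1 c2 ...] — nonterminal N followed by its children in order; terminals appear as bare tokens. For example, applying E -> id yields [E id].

[List [E x] ; [List [E x] ; [List [E x] ; [List [E x]]]]]

List
E ; List
x ; List
x ; E ; List
x ; x ; List
x ; x ; E ; List
x ; x ; x ; List
x ; x ; x ; E
x ; x ; x ; x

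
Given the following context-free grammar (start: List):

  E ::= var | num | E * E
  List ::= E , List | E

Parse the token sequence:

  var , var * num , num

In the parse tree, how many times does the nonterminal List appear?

3

[List [E var] , [List [E [E var] * [E num]] , [List [E num]]]]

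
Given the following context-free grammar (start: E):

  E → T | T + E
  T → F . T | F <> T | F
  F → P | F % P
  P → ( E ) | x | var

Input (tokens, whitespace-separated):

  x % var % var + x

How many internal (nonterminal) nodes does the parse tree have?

[E [T [F [F [F [P x]] % [P var]] % [P var]]] + [E [T [F [P x]]]]]

12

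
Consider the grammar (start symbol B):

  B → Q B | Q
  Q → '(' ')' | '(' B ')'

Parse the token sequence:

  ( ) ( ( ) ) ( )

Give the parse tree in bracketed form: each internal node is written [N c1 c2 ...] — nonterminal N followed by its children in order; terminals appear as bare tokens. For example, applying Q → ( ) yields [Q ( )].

[B [Q ( )] [B [Q ( [B [Q ( )]] )] [B [Q ( )]]]]

B
Q B
( ) B
( ) Q B
( ) ( B ) B
( ) ( Q ) B
( ) ( ( ) ) B
( ) ( ( ) ) Q
( ) ( ( ) ) ( )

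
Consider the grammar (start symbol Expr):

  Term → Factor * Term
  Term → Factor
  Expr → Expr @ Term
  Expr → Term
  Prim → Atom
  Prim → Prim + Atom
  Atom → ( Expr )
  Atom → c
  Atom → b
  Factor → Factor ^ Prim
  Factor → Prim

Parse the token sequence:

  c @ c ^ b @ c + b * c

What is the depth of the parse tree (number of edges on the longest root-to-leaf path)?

7

[Expr [Expr [Expr [Term [Factor [Prim [Atom c]]]]] @ [Term [Factor [Factor [Prim [Atom c]]] ^ [Prim [Atom b]]]]] @ [Term [Factor [Prim [Prim [Atom c]] + [Atom b]]] * [Term [Factor [Prim [Atom c]]]]]]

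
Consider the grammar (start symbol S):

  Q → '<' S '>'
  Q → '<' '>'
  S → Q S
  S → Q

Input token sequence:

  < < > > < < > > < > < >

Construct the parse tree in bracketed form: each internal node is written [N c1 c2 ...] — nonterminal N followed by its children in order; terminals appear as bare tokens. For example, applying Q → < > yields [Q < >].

S
Q S
< S > S
< Q > S
< < > > S
< < > > Q S
< < > > < S > S
< < > > < Q > S
< < > > < < > > S
< < > > < < > > Q S
< < > > < < > > < > S
< < > > < < > > < > Q
< < > > < < > > < > < >

[S [Q < [S [Q < >]] >] [S [Q < [S [Q < >]] >] [S [Q < >] [S [Q < >]]]]]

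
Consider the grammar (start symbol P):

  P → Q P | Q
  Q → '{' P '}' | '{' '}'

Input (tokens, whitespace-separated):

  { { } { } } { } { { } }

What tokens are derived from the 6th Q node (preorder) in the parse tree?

{ }

[P [Q { [P [Q { }] [P [Q { }]]] }] [P [Q { }] [P [Q { [P [Q { }]] }]]]]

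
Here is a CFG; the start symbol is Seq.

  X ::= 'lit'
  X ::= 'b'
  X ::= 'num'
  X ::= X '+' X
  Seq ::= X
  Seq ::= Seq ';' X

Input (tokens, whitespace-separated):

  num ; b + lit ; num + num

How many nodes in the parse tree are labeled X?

[Seq [Seq [Seq [X num]] ; [X [X b] + [X lit]]] ; [X [X num] + [X num]]]

7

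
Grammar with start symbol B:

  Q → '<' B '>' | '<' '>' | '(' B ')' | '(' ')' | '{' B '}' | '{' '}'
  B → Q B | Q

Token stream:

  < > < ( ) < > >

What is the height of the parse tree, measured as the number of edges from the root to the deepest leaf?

[B [Q < >] [B [Q < [B [Q ( )] [B [Q < >]]] >]]]

6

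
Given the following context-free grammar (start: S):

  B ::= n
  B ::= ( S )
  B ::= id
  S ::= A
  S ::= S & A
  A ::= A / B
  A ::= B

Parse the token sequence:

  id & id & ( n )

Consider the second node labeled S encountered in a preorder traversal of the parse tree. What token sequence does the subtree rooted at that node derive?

[S [S [S [A [B id]]] & [A [B id]]] & [A [B ( [S [A [B n]]] )]]]

id & id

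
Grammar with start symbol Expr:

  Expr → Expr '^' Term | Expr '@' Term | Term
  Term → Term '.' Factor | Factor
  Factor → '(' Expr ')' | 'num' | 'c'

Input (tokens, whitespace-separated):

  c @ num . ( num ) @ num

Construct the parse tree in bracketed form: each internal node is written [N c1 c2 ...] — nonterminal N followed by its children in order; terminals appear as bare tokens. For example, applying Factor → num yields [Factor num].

Expr
Expr @ Term
Expr @ Term @ Term
Term @ Term @ Term
Factor @ Term @ Term
c @ Term @ Term
c @ Term . Factor @ Term
c @ Factor . Factor @ Term
c @ num . Factor @ Term
c @ num . ( Expr ) @ Term
c @ num . ( Term ) @ Term
c @ num . ( Factor ) @ Term
c @ num . ( num ) @ Term
c @ num . ( num ) @ Factor
c @ num . ( num ) @ num

[Expr [Expr [Expr [Term [Factor c]]] @ [Term [Term [Factor num]] . [Factor ( [Expr [Term [Factor num]]] )]]] @ [Term [Factor num]]]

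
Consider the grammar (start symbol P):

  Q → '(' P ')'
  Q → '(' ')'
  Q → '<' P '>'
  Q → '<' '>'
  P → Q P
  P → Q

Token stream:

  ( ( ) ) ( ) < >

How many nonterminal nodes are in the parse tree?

8

[P [Q ( [P [Q ( )]] )] [P [Q ( )] [P [Q < >]]]]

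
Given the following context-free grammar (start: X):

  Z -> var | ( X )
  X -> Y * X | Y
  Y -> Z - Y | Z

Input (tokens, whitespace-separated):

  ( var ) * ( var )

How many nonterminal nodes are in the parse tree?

12

[X [Y [Z ( [X [Y [Z var]]] )]] * [X [Y [Z ( [X [Y [Z var]]] )]]]]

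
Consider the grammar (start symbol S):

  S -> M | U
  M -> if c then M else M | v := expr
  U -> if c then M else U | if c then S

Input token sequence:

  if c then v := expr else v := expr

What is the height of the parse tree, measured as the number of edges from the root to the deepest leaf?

3

[S [M if c then [M v := expr] else [M v := expr]]]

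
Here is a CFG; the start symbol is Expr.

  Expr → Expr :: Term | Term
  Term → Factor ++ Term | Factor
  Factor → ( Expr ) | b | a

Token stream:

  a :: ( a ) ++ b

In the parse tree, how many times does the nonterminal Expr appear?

[Expr [Expr [Term [Factor a]]] :: [Term [Factor ( [Expr [Term [Factor a]]] )] ++ [Term [Factor b]]]]

3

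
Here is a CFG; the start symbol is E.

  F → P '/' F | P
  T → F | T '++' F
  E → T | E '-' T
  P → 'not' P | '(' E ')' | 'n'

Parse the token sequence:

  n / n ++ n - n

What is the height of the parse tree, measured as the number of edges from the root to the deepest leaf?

[E [E [T [T [F [P n] / [F [P n]]]] ++ [F [P n]]]] - [T [F [P n]]]]

7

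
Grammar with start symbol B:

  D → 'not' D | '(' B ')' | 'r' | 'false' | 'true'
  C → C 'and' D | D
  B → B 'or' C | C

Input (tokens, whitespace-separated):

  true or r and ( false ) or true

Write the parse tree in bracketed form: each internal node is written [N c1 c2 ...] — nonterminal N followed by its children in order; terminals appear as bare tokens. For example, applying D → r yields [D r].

B
B or C
B or C or C
C or C or C
D or C or C
true or C or C
true or C and D or C
true or D and D or C
true or r and D or C
true or r and ( B ) or C
true or r and ( C ) or C
true or r and ( D ) or C
true or r and ( false ) or C
true or r and ( false ) or D
true or r and ( false ) or true

[B [B [B [C [D true]]] or [C [C [D r]] and [D ( [B [C [D false]]] )]]] or [C [D true]]]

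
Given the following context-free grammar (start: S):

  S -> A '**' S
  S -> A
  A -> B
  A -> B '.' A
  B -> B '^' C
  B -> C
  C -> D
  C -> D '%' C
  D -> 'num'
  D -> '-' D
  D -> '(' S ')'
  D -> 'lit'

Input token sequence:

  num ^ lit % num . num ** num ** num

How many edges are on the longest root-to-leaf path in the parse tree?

7

[S [A [B [B [C [D num]]] ^ [C [D lit] % [C [D num]]]] . [A [B [C [D num]]]]] ** [S [A [B [C [D num]]]] ** [S [A [B [C [D num]]]]]]]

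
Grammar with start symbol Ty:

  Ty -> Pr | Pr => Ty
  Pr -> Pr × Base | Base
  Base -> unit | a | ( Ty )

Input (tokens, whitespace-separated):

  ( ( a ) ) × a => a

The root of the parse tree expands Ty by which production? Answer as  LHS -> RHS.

[Ty [Pr [Pr [Base ( [Ty [Pr [Base ( [Ty [Pr [Base a]]] )]]] )]] × [Base a]] => [Ty [Pr [Base a]]]]

Ty -> Pr => Ty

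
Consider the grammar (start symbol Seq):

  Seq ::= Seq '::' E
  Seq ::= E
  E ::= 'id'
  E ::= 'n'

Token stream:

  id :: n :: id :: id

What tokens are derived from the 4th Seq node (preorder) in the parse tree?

id

[Seq [Seq [Seq [Seq [E id]] :: [E n]] :: [E id]] :: [E id]]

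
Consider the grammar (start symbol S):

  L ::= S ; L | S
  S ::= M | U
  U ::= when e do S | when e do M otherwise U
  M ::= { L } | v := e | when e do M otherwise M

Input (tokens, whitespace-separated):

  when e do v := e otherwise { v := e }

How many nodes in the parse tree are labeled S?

2

[S [M when e do [M v := e] otherwise [M { [L [S [M v := e]]] }]]]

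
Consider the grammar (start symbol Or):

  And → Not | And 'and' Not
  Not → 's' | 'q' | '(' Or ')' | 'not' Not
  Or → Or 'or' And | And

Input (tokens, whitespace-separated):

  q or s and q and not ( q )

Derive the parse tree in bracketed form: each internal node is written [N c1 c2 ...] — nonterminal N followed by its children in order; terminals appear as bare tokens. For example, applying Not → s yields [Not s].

Or
Or or And
And or And
Not or And
q or And
q or And and Not
q or And and Not and Not
q or Not and Not and Not
q or s and Not and Not
q or s and q and Not
q or s and q and not Not
q or s and q and not ( Or )
q or s and q and not ( And )
q or s and q and not ( Not )
q or s and q and not ( q )

[Or [Or [And [Not q]]] or [And [And [And [Not s]] and [Not q]] and [Not not [Not ( [Or [And [Not q]]] )]]]]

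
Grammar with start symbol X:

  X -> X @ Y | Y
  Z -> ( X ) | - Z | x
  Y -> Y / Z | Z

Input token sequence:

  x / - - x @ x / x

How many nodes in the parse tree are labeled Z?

6

[X [X [Y [Y [Z x]] / [Z - [Z - [Z x]]]]] @ [Y [Y [Z x]] / [Z x]]]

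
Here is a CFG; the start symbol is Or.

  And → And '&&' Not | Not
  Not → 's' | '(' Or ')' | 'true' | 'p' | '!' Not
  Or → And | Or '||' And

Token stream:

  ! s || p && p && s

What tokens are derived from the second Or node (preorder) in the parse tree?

! s

[Or [Or [And [Not ! [Not s]]]] || [And [And [And [Not p]] && [Not p]] && [Not s]]]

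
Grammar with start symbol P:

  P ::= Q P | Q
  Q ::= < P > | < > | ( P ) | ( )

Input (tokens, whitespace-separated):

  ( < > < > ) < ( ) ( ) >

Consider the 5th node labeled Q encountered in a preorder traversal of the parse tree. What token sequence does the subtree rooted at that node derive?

( )

[P [Q ( [P [Q < >] [P [Q < >]]] )] [P [Q < [P [Q ( )] [P [Q ( )]]] >]]]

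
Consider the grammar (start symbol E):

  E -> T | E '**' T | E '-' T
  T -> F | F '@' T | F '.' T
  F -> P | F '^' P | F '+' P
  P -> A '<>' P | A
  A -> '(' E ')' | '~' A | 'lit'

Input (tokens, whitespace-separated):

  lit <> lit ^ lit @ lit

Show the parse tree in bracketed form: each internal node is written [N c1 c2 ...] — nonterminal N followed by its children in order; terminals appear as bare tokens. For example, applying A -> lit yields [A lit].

[E [T [F [F [P [A lit] <> [P [A lit]]]] ^ [P [A lit]]] @ [T [F [P [A lit]]]]]]

E
T
F @ T
F ^ P @ T
P ^ P @ T
A <> P ^ P @ T
lit <> P ^ P @ T
lit <> A ^ P @ T
lit <> lit ^ P @ T
lit <> lit ^ A @ T
lit <> lit ^ lit @ T
lit <> lit ^ lit @ F
lit <> lit ^ lit @ P
lit <> lit ^ lit @ A
lit <> lit ^ lit @ lit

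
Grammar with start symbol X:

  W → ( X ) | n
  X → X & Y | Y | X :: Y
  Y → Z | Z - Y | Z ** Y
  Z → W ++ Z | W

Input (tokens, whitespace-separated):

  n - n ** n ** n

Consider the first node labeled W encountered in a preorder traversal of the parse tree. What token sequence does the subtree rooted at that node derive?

[X [Y [Z [W n]] - [Y [Z [W n]] ** [Y [Z [W n]] ** [Y [Z [W n]]]]]]]

n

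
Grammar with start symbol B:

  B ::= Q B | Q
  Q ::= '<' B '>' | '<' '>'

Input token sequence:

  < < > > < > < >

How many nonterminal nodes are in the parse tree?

8

[B [Q < [B [Q < >]] >] [B [Q < >] [B [Q < >]]]]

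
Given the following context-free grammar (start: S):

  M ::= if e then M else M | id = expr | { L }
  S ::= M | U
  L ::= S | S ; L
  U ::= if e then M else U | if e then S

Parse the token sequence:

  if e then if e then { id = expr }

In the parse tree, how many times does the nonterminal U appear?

2

[S [U if e then [S [U if e then [S [M { [L [S [M id = expr]]] }]]]]]]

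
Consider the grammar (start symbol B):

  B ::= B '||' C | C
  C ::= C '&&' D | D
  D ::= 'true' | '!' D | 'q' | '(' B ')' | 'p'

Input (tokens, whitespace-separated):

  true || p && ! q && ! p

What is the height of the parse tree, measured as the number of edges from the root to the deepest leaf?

[B [B [C [D true]]] || [C [C [C [D p]] && [D ! [D q]]] && [D ! [D p]]]]

5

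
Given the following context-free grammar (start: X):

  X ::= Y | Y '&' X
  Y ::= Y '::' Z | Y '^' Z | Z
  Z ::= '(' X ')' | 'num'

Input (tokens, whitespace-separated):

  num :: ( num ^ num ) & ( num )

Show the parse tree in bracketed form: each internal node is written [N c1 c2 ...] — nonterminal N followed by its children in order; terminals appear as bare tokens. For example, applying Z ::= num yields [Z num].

X
Y & X
Y :: Z & X
Z :: Z & X
num :: Z & X
num :: ( X ) & X
num :: ( Y ) & X
num :: ( Y ^ Z ) & X
num :: ( Z ^ Z ) & X
num :: ( num ^ Z ) & X
num :: ( num ^ num ) & X
num :: ( num ^ num ) & Y
num :: ( num ^ num ) & Z
num :: ( num ^ num ) & ( X )
num :: ( num ^ num ) & ( Y )
num :: ( num ^ num ) & ( Z )
num :: ( num ^ num ) & ( num )

[X [Y [Y [Z num]] :: [Z ( [X [Y [Y [Z num]] ^ [Z num]]] )]] & [X [Y [Z ( [X [Y [Z num]]] )]]]]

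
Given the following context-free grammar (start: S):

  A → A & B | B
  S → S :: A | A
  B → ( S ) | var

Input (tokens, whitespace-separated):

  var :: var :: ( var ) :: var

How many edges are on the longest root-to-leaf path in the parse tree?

7

[S [S [S [S [A [B var]]] :: [A [B var]]] :: [A [B ( [S [A [B var]]] )]]] :: [A [B var]]]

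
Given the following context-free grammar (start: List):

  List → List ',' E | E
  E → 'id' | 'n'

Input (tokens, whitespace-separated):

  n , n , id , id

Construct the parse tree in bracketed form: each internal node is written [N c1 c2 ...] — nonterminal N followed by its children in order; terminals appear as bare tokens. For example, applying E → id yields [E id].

List
List , E
List , E , E
List , E , E , E
E , E , E , E
n , E , E , E
n , n , E , E
n , n , id , E
n , n , id , id

[List [List [List [List [E n]] , [E n]] , [E id]] , [E id]]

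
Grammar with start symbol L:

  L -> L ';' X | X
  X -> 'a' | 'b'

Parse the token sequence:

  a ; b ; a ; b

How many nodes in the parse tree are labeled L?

[L [L [L [L [X a]] ; [X b]] ; [X a]] ; [X b]]

4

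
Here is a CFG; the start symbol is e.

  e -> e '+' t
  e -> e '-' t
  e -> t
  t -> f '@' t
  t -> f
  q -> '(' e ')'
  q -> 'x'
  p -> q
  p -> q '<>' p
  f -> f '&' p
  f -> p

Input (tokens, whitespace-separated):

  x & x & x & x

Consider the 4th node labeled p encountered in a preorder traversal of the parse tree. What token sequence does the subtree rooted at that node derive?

[e [t [f [f [f [f [p [q x]]] & [p [q x]]] & [p [q x]]] & [p [q x]]]]]

x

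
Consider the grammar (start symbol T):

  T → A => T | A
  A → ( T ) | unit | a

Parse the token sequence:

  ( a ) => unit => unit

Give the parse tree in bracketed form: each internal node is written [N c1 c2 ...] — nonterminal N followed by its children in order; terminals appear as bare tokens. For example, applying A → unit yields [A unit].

T
A => T
( T ) => T
( A ) => T
( a ) => T
( a ) => A => T
( a ) => unit => T
( a ) => unit => A
( a ) => unit => unit

[T [A ( [T [A a]] )] => [T [A unit] => [T [A unit]]]]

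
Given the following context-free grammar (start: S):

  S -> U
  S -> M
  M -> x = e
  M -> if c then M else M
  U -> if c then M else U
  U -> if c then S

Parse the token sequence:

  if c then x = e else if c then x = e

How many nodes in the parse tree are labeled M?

2

[S [U if c then [M x = e] else [U if c then [S [M x = e]]]]]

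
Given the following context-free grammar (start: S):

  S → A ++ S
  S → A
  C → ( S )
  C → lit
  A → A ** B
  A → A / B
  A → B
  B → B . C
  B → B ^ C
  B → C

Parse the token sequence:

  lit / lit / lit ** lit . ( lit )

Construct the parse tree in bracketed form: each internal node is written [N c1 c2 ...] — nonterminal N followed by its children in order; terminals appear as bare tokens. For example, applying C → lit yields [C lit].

[S [A [A [A [A [B [C lit]]] / [B [C lit]]] / [B [C lit]]] ** [B [B [C lit]] . [C ( [S [A [B [C lit]]]] )]]]]

S
A
A ** B
A / B ** B
A / B / B ** B
B / B / B ** B
C / B / B ** B
lit / B / B ** B
lit / C / B ** B
lit / lit / B ** B
lit / lit / C ** B
lit / lit / lit ** B
lit / lit / lit ** B . C
lit / lit / lit ** C . C
lit / lit / lit ** lit . C
lit / lit / lit ** lit . ( S )
lit / lit / lit ** lit . ( A )
lit / lit / lit ** lit . ( B )
lit / lit / lit ** lit . ( C )
lit / lit / lit ** lit . ( lit )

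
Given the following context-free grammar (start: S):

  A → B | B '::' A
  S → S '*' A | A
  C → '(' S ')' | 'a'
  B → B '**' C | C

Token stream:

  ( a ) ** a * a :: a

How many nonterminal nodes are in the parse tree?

17

[S [S [A [B [B [C ( [S [A [B [C a]]]] )]] ** [C a]]]] * [A [B [C a]] :: [A [B [C a]]]]]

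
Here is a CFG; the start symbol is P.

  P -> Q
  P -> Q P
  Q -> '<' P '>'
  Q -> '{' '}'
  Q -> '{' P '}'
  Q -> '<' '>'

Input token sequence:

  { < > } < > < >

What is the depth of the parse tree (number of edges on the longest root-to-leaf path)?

[P [Q { [P [Q < >]] }] [P [Q < >] [P [Q < >]]]]

4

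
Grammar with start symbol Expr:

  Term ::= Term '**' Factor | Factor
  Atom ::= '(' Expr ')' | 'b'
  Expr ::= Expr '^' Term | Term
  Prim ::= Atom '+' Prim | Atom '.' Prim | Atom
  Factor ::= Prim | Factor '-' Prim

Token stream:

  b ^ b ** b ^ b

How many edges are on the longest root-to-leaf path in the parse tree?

[Expr [Expr [Expr [Term [Factor [Prim [Atom b]]]]] ^ [Term [Term [Factor [Prim [Atom b]]]] ** [Factor [Prim [Atom b]]]]] ^ [Term [Factor [Prim [Atom b]]]]]

7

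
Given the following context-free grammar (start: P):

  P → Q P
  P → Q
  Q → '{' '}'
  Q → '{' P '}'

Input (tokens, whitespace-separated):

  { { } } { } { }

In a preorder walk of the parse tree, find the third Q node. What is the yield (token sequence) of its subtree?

[P [Q { [P [Q { }]] }] [P [Q { }] [P [Q { }]]]]

{ }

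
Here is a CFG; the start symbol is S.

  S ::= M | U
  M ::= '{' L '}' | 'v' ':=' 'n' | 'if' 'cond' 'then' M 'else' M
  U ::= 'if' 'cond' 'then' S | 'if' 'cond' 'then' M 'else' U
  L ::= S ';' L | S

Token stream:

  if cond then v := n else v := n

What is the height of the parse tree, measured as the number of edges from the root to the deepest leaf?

[S [M if cond then [M v := n] else [M v := n]]]

3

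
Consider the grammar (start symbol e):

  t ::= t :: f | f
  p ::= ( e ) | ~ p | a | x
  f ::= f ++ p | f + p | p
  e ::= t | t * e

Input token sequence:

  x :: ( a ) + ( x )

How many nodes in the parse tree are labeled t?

4

[e [t [t [f [p x]]] :: [f [f [p ( [e [t [f [p a]]]] )]] + [p ( [e [t [f [p x]]]] )]]]]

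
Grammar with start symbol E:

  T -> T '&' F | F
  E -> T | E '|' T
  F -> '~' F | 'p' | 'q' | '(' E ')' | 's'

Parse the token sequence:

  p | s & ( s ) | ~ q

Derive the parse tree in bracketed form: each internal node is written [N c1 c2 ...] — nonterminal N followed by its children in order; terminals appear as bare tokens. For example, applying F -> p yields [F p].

[E [E [E [T [F p]]] | [T [T [F s]] & [F ( [E [T [F s]]] )]]] | [T [F ~ [F q]]]]

E
E | T
E | T | T
T | T | T
F | T | T
p | T | T
p | T & F | T
p | F & F | T
p | s & F | T
p | s & ( E ) | T
p | s & ( T ) | T
p | s & ( F ) | T
p | s & ( s ) | T
p | s & ( s ) | F
p | s & ( s ) | ~ F
p | s & ( s ) | ~ q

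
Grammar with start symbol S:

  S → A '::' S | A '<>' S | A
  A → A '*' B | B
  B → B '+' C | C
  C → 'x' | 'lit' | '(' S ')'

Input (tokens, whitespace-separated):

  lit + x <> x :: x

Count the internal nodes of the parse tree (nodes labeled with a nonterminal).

14

[S [A [B [B [C lit]] + [C x]]] <> [S [A [B [C x]]] :: [S [A [B [C x]]]]]]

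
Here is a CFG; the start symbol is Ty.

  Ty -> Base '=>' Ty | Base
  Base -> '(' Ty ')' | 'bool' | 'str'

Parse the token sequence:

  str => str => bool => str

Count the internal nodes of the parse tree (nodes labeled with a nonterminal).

8

[Ty [Base str] => [Ty [Base str] => [Ty [Base bool] => [Ty [Base str]]]]]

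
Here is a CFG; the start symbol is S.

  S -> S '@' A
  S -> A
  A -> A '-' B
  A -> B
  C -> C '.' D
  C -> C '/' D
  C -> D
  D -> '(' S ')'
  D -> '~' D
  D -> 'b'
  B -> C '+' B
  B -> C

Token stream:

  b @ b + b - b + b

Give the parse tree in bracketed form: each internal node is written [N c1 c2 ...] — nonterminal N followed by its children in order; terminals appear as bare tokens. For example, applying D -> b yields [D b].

[S [S [A [B [C [D b]]]]] @ [A [A [B [C [D b]] + [B [C [D b]]]]] - [B [C [D b]] + [B [C [D b]]]]]]

S
S @ A
A @ A
B @ A
C @ A
D @ A
b @ A
b @ A - B
b @ B - B
b @ C + B - B
b @ D + B - B
b @ b + B - B
b @ b + C - B
b @ b + D - B
b @ b + b - B
b @ b + b - C + B
b @ b + b - D + B
b @ b + b - b + B
b @ b + b - b + C
b @ b + b - b + D
b @ b + b - b + b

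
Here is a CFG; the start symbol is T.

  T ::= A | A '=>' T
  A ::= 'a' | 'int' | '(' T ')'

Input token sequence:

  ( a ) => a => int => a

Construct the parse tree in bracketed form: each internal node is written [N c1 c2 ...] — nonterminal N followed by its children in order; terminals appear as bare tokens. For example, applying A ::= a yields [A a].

[T [A ( [T [A a]] )] => [T [A a] => [T [A int] => [T [A a]]]]]

T
A => T
( T ) => T
( A ) => T
( a ) => T
( a ) => A => T
( a ) => a => T
( a ) => a => A => T
( a ) => a => int => T
( a ) => a => int => A
( a ) => a => int => a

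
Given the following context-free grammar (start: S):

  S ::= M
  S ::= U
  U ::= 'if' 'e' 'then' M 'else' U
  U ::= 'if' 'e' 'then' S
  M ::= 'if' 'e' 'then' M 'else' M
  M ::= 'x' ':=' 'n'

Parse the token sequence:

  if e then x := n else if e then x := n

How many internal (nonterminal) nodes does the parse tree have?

6

[S [U if e then [M x := n] else [U if e then [S [M x := n]]]]]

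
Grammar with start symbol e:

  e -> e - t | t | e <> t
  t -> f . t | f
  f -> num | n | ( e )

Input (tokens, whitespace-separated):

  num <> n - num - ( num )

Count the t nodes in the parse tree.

[e [e [e [e [t [f num]]] <> [t [f n]]] - [t [f num]]] - [t [f ( [e [t [f num]]] )]]]

5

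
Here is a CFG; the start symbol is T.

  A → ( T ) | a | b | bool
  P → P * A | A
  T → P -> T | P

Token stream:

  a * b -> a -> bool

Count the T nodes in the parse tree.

[T [P [P [A a]] * [A b]] -> [T [P [A a]] -> [T [P [A bool]]]]]

3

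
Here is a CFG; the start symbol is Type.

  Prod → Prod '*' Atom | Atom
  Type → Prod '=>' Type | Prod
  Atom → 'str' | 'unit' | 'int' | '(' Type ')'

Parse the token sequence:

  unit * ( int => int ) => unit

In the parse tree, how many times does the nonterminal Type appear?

[Type [Prod [Prod [Atom unit]] * [Atom ( [Type [Prod [Atom int]] => [Type [Prod [Atom int]]]] )]] => [Type [Prod [Atom unit]]]]

4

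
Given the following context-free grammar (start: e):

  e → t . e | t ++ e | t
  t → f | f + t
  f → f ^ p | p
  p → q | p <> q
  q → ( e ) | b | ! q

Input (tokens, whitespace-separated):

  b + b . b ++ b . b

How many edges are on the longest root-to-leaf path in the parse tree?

8

[e [t [f [p [q b]]] + [t [f [p [q b]]]]] . [e [t [f [p [q b]]]] ++ [e [t [f [p [q b]]]] . [e [t [f [p [q b]]]]]]]]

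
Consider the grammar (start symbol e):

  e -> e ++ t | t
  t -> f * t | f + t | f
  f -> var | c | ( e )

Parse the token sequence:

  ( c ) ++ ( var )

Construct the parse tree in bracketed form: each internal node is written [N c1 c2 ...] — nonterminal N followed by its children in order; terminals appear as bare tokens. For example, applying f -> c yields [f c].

[e [e [t [f ( [e [t [f c]]] )]]] ++ [t [f ( [e [t [f var]]] )]]]

e
e ++ t
t ++ t
f ++ t
( e ) ++ t
( t ) ++ t
( f ) ++ t
( c ) ++ t
( c ) ++ f
( c ) ++ ( e )
( c ) ++ ( t )
( c ) ++ ( f )
( c ) ++ ( var )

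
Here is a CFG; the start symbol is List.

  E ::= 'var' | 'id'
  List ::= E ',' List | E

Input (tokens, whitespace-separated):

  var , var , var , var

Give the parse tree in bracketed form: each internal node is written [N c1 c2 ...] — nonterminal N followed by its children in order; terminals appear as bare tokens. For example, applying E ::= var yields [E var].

[List [E var] , [List [E var] , [List [E var] , [List [E var]]]]]

List
E , List
var , List
var , E , List
var , var , List
var , var , E , List
var , var , var , List
var , var , var , E
var , var , var , var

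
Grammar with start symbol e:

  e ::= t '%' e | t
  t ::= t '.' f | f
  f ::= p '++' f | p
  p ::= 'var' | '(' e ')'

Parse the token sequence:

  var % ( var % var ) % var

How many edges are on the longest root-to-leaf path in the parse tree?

10

[e [t [f [p var]]] % [e [t [f [p ( [e [t [f [p var]]] % [e [t [f [p var]]]]] )]]] % [e [t [f [p var]]]]]]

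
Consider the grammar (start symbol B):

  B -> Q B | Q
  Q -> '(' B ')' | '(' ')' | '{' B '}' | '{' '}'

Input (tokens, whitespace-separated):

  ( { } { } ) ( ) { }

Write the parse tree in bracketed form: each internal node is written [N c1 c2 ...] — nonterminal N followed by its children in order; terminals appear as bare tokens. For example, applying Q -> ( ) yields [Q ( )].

B
Q B
( B ) B
( Q B ) B
( { } B ) B
( { } Q ) B
( { } { } ) B
( { } { } ) Q B
( { } { } ) ( ) B
( { } { } ) ( ) Q
( { } { } ) ( ) { }

[B [Q ( [B [Q { }] [B [Q { }]]] )] [B [Q ( )] [B [Q { }]]]]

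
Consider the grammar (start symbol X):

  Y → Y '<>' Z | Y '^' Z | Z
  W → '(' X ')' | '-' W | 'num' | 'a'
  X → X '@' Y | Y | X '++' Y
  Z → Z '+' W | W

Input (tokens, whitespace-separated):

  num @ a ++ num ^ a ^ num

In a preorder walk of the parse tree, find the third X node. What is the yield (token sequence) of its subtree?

[X [X [X [Y [Z [W num]]]] @ [Y [Z [W a]]]] ++ [Y [Y [Y [Z [W num]]] ^ [Z [W a]]] ^ [Z [W num]]]]

num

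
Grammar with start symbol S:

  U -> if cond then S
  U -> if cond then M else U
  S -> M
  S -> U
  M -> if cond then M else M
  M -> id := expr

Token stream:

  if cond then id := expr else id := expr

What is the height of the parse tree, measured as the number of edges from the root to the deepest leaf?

[S [M if cond then [M id := expr] else [M id := expr]]]

3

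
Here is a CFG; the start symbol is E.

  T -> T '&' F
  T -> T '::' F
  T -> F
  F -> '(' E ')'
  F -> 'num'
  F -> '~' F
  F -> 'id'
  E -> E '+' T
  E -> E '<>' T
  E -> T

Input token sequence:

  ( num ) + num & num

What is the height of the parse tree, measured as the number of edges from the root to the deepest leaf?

7

[E [E [T [F ( [E [T [F num]]] )]]] + [T [T [F num]] & [F num]]]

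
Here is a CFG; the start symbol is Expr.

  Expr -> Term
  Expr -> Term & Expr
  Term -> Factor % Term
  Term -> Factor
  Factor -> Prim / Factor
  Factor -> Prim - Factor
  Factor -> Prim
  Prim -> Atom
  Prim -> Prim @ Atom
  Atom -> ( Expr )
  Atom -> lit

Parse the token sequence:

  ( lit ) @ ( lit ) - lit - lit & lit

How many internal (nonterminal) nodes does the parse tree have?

[Expr [Term [Factor [Prim [Prim [Atom ( [Expr [Term [Factor [Prim [Atom lit]]]]] )]] @ [Atom ( [Expr [Term [Factor [Prim [Atom lit]]]]] )]] - [Factor [Prim [Atom lit]] - [Factor [Prim [Atom lit]]]]]] & [Expr [Term [Factor [Prim [Atom lit]]]]]]

28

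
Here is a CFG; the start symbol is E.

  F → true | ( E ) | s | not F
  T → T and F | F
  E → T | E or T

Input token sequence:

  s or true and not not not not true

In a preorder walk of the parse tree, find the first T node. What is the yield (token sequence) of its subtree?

[E [E [T [F s]]] or [T [T [F true]] and [F not [F not [F not [F not [F true]]]]]]]

s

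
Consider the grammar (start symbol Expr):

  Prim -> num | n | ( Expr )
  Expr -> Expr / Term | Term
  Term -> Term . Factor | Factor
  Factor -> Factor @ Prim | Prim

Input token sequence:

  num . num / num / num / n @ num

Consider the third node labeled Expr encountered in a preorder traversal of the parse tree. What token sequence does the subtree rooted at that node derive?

[Expr [Expr [Expr [Expr [Term [Term [Factor [Prim num]]] . [Factor [Prim num]]]] / [Term [Factor [Prim num]]]] / [Term [Factor [Prim num]]]] / [Term [Factor [Factor [Prim n]] @ [Prim num]]]]

num . num / num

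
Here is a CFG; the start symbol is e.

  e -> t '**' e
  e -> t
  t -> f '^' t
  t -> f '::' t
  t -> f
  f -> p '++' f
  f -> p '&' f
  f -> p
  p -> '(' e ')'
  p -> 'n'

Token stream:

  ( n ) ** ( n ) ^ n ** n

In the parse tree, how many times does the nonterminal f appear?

[e [t [f [p ( [e [t [f [p n]]]] )]]] ** [e [t [f [p ( [e [t [f [p n]]]] )]] ^ [t [f [p n]]]] ** [e [t [f [p n]]]]]]

6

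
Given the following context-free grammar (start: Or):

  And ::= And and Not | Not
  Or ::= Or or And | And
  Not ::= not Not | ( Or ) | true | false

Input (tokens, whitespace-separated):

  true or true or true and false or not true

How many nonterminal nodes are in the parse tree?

[Or [Or [Or [Or [And [Not true]]] or [And [Not true]]] or [And [And [Not true]] and [Not false]]] or [And [Not not [Not true]]]]

15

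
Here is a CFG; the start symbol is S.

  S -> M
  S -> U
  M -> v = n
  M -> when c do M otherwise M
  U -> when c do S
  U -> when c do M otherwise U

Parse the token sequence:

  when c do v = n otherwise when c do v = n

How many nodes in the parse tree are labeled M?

2

[S [U when c do [M v = n] otherwise [U when c do [S [M v = n]]]]]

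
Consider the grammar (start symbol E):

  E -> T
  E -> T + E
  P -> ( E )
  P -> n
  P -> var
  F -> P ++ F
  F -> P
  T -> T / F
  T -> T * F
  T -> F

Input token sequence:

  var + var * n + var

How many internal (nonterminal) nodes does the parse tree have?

15

[E [T [F [P var]]] + [E [T [T [F [P var]]] * [F [P n]]] + [E [T [F [P var]]]]]]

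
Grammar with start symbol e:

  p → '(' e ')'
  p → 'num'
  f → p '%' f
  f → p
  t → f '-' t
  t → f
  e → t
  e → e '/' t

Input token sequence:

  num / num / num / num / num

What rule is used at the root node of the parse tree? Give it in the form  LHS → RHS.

[e [e [e [e [e [t [f [p num]]]] / [t [f [p num]]]] / [t [f [p num]]]] / [t [f [p num]]]] / [t [f [p num]]]]

e → e '/' t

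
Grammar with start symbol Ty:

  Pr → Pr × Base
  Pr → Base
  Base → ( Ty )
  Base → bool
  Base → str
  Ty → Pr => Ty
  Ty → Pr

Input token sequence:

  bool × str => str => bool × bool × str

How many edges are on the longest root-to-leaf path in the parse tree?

7

[Ty [Pr [Pr [Base bool]] × [Base str]] => [Ty [Pr [Base str]] => [Ty [Pr [Pr [Pr [Base bool]] × [Base bool]] × [Base str]]]]]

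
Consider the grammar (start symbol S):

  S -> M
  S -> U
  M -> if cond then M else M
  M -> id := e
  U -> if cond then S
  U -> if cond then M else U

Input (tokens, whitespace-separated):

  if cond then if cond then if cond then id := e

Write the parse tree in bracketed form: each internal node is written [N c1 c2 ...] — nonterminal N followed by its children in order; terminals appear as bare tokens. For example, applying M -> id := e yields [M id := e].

[S [U if cond then [S [U if cond then [S [U if cond then [S [M id := e]]]]]]]]

S
U
if cond then S
if cond then U
if cond then if cond then S
if cond then if cond then U
if cond then if cond then if cond then S
if cond then if cond then if cond then M
if cond then if cond then if cond then id := e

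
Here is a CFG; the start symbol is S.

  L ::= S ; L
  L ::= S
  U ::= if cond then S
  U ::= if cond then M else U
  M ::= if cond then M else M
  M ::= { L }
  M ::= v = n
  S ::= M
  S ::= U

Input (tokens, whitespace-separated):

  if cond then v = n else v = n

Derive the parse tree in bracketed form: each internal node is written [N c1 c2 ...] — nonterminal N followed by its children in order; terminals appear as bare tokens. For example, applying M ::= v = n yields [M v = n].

[S [M if cond then [M v = n] else [M v = n]]]

S
M
if cond then M else M
if cond then v = n else M
if cond then v = n else v = n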